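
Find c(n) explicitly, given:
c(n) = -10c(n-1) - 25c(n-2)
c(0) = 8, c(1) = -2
Characteristic equation: x² + 10x + 25 = 0, which is (x - (-5))².
Repeated root r = -5.
General solution: c(n) = (A + Bn)·(-5)^n.
From c(0) = 8: A = 8.
From c(1) = -2: (A + B)·(-5) = -2 ⇒ B = - \frac{38}{5}.
So c(n) = \left(8 - \frac{38 n}{5}\right) \cdot (-5)^n.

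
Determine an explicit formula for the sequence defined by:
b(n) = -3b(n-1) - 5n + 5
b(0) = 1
First-order linear with linear forcing.
Homogeneous solution: b_h(n) = A·(-3)^n.
Try particular b_p(n) = pn + q. Substituting:
  pn + q = -3(p(n-1) + q) - 5n + 5.
Matching the n-coefficient: p = -3p - 5 ⇒ p = - \frac{5}{4}.
Matching constants: q = 3p - 3q + 5 ⇒ q = \frac{5}{16}.
General: b(n) = A·(-3)^n - \frac{5 n}{4} + \frac{5}{16}.
Apply b(0) = 1: A + \frac{5}{16} = 1 ⇒ A = \frac{11}{16}.
So b(n) = \frac{11 \left(-3\right)^{n}}{16} - \frac{5 n}{4} + \frac{5}{16}.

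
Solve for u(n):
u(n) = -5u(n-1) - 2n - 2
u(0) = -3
First-order linear with linear forcing.
Homogeneous solution: u_h(n) = A·(-5)^n.
Try particular u_p(n) = pn + q. Substituting:
  pn + q = -5(p(n-1) + q) - 2n - 2.
Matching the n-coefficient: p = -5p - 2 ⇒ p = - \frac{1}{3}.
Matching constants: q = 5p - 5q - 2 ⇒ q = - \frac{11}{18}.
General: u(n) = A·(-5)^n - \frac{n}{3} - \frac{11}{18}.
Apply u(0) = -3: A - \frac{11}{18} = -3 ⇒ A = - \frac{43}{18}.
So u(n) = - \frac{43 \left(-5\right)^{n}}{18} - \frac{n}{3} - \frac{11}{18}.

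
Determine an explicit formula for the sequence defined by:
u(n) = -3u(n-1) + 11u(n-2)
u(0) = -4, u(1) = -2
Characteristic equation: x² + 3x - 11 = 0.
Discriminant Δ = (-3)² + 4·(11) = 53.
Roots r₁,₂ = (-3 ± √53)/2, so r₁ = - \frac{3}{2} + \frac{\sqrt{53}}{2}, r₂ = - \frac{\sqrt{53}}{2} - \frac{3}{2}.
General solution: u(n) = A·r₁^n + B·r₂^n.
From the initial conditions, A + B = -4 and r₁A + r₂B = -2.
Since r₁ - r₂ = √53: A = (-2 - (-4)r₂)/√53 = -2 - \frac{8 \sqrt{53}}{53}, and B = -4 - A = -2 + \frac{8 \sqrt{53}}{53}.
So u(n) = \left(-2 - \frac{8 \sqrt{53}}{53}\right)\left(- \frac{3}{2} + \frac{\sqrt{53}}{2}\right)^n + \left(-2 + \frac{8 \sqrt{53}}{53}\right)\left(- \frac{\sqrt{53}}{2} - \frac{3}{2}\right)^n.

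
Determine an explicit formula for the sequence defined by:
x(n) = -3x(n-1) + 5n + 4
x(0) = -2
First-order linear with linear forcing.
Homogeneous solution: x_h(n) = A·(-3)^n.
Try particular x_p(n) = pn + q. Substituting:
  pn + q = -3(p(n-1) + q) + 5n + 4.
Matching the n-coefficient: p = -3p + 5 ⇒ p = \frac{5}{4}.
Matching constants: q = 3p - 3q + 4 ⇒ q = \frac{31}{16}.
General: x(n) = A·(-3)^n + \frac{5 n}{4} + \frac{31}{16}.
Apply x(0) = -2: A + \frac{31}{16} = -2 ⇒ A = - \frac{63}{16}.
So x(n) = - \frac{63 \left(-3\right)^{n}}{16} + \frac{5 n}{4} + \frac{31}{16}.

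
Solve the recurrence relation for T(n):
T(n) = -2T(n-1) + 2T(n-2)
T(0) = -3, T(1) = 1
Characteristic equation: x² + 2x - 2 = 0.
Discriminant Δ = (-2)² + 4·(2) = 12.
Roots r₁,₂ = (-2 ± √12)/2, so r₁ = -1 + \sqrt{3}, r₂ = - \sqrt{3} - 1.
General solution: T(n) = A·r₁^n + B·r₂^n.
From the initial conditions, A + B = -3 and r₁A + r₂B = 1.
Since r₁ - r₂ = √12: A = (1 - (-3)r₂)/√12 = - \frac{3}{2} - \frac{\sqrt{3}}{3}, and B = -3 - A = - \frac{3}{2} + \frac{\sqrt{3}}{3}.
So T(n) = \left(- \frac{3}{2} - \frac{\sqrt{3}}{3}\right)\left(-1 + \sqrt{3}\right)^n + \left(- \frac{3}{2} + \frac{\sqrt{3}}{3}\right)\left(- \sqrt{3} - 1\right)^n.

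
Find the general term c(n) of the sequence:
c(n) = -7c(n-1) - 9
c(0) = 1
First-order linear non-homogeneous.
Homogeneous solution: c_h(n) = A·(-7)^n.
Try constant particular solution c_p = K: K = -7K - 9 ⇒ K = - \frac{9}{8}.
General: c(n) = A·(-7)^n - \frac{9}{8}.
Apply c(0) = 1: A - \frac{9}{8} = 1 ⇒ A = \frac{17}{8}.
So c(n) = \frac{17 \left(-7\right)^{n}}{8} - \frac{9}{8}.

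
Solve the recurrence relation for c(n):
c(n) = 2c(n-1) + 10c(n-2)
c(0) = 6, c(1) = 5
Characteristic equation: x² - 2x - 10 = 0.
Discriminant Δ = (2)² + 4·(10) = 44.
Roots r₁,₂ = (2 ± √44)/2, so r₁ = 1 + \sqrt{11}, r₂ = 1 - \sqrt{11}.
General solution: c(n) = A·r₁^n + B·r₂^n.
From the initial conditions, A + B = 6 and r₁A + r₂B = 5.
Since r₁ - r₂ = √44: A = (5 - (6)r₂)/√44 = 3 - \frac{\sqrt{11}}{22}, and B = 6 - A = \frac{\sqrt{11}}{22} + 3.
So c(n) = \left(3 - \frac{\sqrt{11}}{22}\right)\left(1 + \sqrt{11}\right)^n + \left(\frac{\sqrt{11}}{22} + 3\right)\left(1 - \sqrt{11}\right)^n.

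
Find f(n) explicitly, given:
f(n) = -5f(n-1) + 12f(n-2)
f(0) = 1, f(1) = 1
Characteristic equation: x² + 5x - 12 = 0.
Discriminant Δ = (-5)² + 4·(12) = 73.
Roots r₁,₂ = (-5 ± √73)/2, so r₁ = - \frac{5}{2} + \frac{\sqrt{73}}{2}, r₂ = - \frac{\sqrt{73}}{2} - \frac{5}{2}.
General solution: f(n) = A·r₁^n + B·r₂^n.
From the initial conditions, A + B = 1 and r₁A + r₂B = 1.
Since r₁ - r₂ = √73: A = (1 - (1)r₂)/√73 = \frac{7 \sqrt{73}}{146} + \frac{1}{2}, and B = 1 - A = \frac{1}{2} - \frac{7 \sqrt{73}}{146}.
So f(n) = \left(\frac{7 \sqrt{73}}{146} + \frac{1}{2}\right)\left(- \frac{5}{2} + \frac{\sqrt{73}}{2}\right)^n + \left(\frac{1}{2} - \frac{7 \sqrt{73}}{146}\right)\left(- \frac{\sqrt{73}}{2} - \frac{5}{2}\right)^n.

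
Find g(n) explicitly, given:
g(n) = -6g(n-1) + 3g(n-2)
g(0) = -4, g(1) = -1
Characteristic equation: x² + 6x - 3 = 0.
Discriminant Δ = (-6)² + 4·(3) = 48.
Roots r₁,₂ = (-6 ± √48)/2, so r₁ = -3 + 2 \sqrt{3}, r₂ = - 2 \sqrt{3} - 3.
General solution: g(n) = A·r₁^n + B·r₂^n.
From the initial conditions, A + B = -4 and r₁A + r₂B = -1.
Since r₁ - r₂ = √48: A = (-1 - (-4)r₂)/√48 = -2 - \frac{13 \sqrt{3}}{12}, and B = -4 - A = -2 + \frac{13 \sqrt{3}}{12}.
So g(n) = \left(-2 - \frac{13 \sqrt{3}}{12}\right)\left(-3 + 2 \sqrt{3}\right)^n + \left(-2 + \frac{13 \sqrt{3}}{12}\right)\left(- 2 \sqrt{3} - 3\right)^n.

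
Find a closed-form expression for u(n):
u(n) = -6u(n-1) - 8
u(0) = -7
First-order linear non-homogeneous.
Homogeneous solution: u_h(n) = A·(-6)^n.
Try constant particular solution u_p = K: K = -6K - 8 ⇒ K = - \frac{8}{7}.
General: u(n) = A·(-6)^n - \frac{8}{7}.
Apply u(0) = -7: A - \frac{8}{7} = -7 ⇒ A = - \frac{41}{7}.
So u(n) = - \frac{41 \left(-6\right)^{n}}{7} - \frac{8}{7}.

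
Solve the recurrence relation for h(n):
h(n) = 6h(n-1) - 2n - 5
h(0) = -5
First-order linear with linear forcing.
Homogeneous solution: h_h(n) = A·(6)^n.
Try particular h_p(n) = pn + q. Substituting:
  pn + q = 6(p(n-1) + q) - 2n - 5.
Matching the n-coefficient: p = 6p - 2 ⇒ p = \frac{2}{5}.
Matching constants: q = -6p + 6q - 5 ⇒ q = \frac{37}{25}.
General: h(n) = A·(6)^n + \frac{2 n}{5} + \frac{37}{25}.
Apply h(0) = -5: A + \frac{37}{25} = -5 ⇒ A = - \frac{162}{25}.
So h(n) = - \frac{162 \cdot 6^{n}}{25} + \frac{2 n}{5} + \frac{37}{25}.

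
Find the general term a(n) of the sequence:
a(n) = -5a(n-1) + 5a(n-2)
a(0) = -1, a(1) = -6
Characteristic equation: x² + 5x - 5 = 0.
Discriminant Δ = (-5)² + 4·(5) = 45.
Roots r₁,₂ = (-5 ± √45)/2, so r₁ = - \frac{5}{2} + \frac{3 \sqrt{5}}{2}, r₂ = - \frac{3 \sqrt{5}}{2} - \frac{5}{2}.
General solution: a(n) = A·r₁^n + B·r₂^n.
From the initial conditions, A + B = -1 and r₁A + r₂B = -6.
Since r₁ - r₂ = √45: A = (-6 - (-1)r₂)/√45 = - \frac{17 \sqrt{5}}{30} - \frac{1}{2}, and B = -1 - A = - \frac{1}{2} + \frac{17 \sqrt{5}}{30}.
So a(n) = \left(- \frac{17 \sqrt{5}}{30} - \frac{1}{2}\right)\left(- \frac{5}{2} + \frac{3 \sqrt{5}}{2}\right)^n + \left(- \frac{1}{2} + \frac{17 \sqrt{5}}{30}\right)\left(- \frac{3 \sqrt{5}}{2} - \frac{5}{2}\right)^n.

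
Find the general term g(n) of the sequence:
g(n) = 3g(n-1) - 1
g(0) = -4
First-order linear non-homogeneous.
Homogeneous solution: g_h(n) = A·(3)^n.
Try constant particular solution g_p = K: K = 3K - 1 ⇒ K = \frac{1}{2}.
General: g(n) = A·(3)^n + \frac{1}{2}.
Apply g(0) = -4: A + \frac{1}{2} = -4 ⇒ A = - \frac{9}{2}.
So g(n) = \frac{1}{2} - \frac{9 \cdot 3^{n}}{2}.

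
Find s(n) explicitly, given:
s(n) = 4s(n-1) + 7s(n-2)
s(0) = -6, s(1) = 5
Characteristic equation: x² - 4x - 7 = 0.
Discriminant Δ = (4)² + 4·(7) = 44.
Roots r₁,₂ = (4 ± √44)/2, so r₁ = 2 + \sqrt{11}, r₂ = 2 - \sqrt{11}.
General solution: s(n) = A·r₁^n + B·r₂^n.
From the initial conditions, A + B = -6 and r₁A + r₂B = 5.
Since r₁ - r₂ = √44: A = (5 - (-6)r₂)/√44 = -3 + \frac{17 \sqrt{11}}{22}, and B = -6 - A = -3 - \frac{17 \sqrt{11}}{22}.
So s(n) = \left(-3 + \frac{17 \sqrt{11}}{22}\right)\left(2 + \sqrt{11}\right)^n + \left(-3 - \frac{17 \sqrt{11}}{22}\right)\left(2 - \sqrt{11}\right)^n.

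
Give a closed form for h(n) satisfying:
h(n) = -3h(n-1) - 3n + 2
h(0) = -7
First-order linear with linear forcing.
Homogeneous solution: h_h(n) = A·(-3)^n.
Try particular h_p(n) = pn + q. Substituting:
  pn + q = -3(p(n-1) + q) - 3n + 2.
Matching the n-coefficient: p = -3p - 3 ⇒ p = - \frac{3}{4}.
Matching constants: q = 3p - 3q + 2 ⇒ q = - \frac{1}{16}.
General: h(n) = A·(-3)^n - \frac{3 n}{4} - \frac{1}{16}.
Apply h(0) = -7: A - \frac{1}{16} = -7 ⇒ A = - \frac{111}{16}.
So h(n) = - \frac{111 \left(-3\right)^{n}}{16} - \frac{3 n}{4} - \frac{1}{16}.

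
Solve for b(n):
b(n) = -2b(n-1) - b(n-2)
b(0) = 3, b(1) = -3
Characteristic equation: x² + 2x + 1 = 0, which is (x - (-1))².
Repeated root r = -1.
General solution: b(n) = (A + Bn)·(-1)^n.
From b(0) = 3: A = 3.
From b(1) = -3: (A + B)·(-1) = -3 ⇒ B = 0.
So b(n) = \left(3\right) \cdot (-1)^n.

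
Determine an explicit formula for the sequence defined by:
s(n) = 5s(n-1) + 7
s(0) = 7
First-order linear non-homogeneous.
Homogeneous solution: s_h(n) = A·(5)^n.
Try constant particular solution s_p = K: K = 5K + 7 ⇒ K = - \frac{7}{4}.
General: s(n) = A·(5)^n - \frac{7}{4}.
Apply s(0) = 7: A - \frac{7}{4} = 7 ⇒ A = \frac{35}{4}.
So s(n) = \frac{35 \cdot 5^{n}}{4} - \frac{7}{4}.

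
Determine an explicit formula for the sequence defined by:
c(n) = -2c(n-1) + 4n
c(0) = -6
First-order linear with linear forcing.
Homogeneous solution: c_h(n) = A·(-2)^n.
Try particular c_p(n) = pn + q. Substituting:
  pn + q = -2(p(n-1) + q) + 4n.
Matching the n-coefficient: p = -2p + 4 ⇒ p = \frac{4}{3}.
Matching constants: q = 2p - 2q ⇒ q = \frac{8}{9}.
General: c(n) = A·(-2)^n + \frac{4 n}{3} + \frac{8}{9}.
Apply c(0) = -6: A + \frac{8}{9} = -6 ⇒ A = - \frac{62}{9}.
So c(n) = - \frac{62 \left(-2\right)^{n}}{9} + \frac{4 n}{3} + \frac{8}{9}.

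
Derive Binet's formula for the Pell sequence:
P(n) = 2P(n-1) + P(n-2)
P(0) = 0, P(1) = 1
This is the Pell sequence.
Characteristic equation: x² - 2x - 1 = 0; roots r₁ = 1 + \sqrt{2}, r₂ = 1 - \sqrt{2}.
General: P(n) = A·r₁^n + B·r₂^n. Solving with P(0)=0, P(1)=1 gives A = \frac{\sqrt{2}}{4}, B = - \frac{\sqrt{2}}{4}.
So P(n) = \frac{\sqrt{2} \left(- \left(1 - \sqrt{2}\right)^{n} + \left(1 + \sqrt{2}\right)^{n}\right)}{4}.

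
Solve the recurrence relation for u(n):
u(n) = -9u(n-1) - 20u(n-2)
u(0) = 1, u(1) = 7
Characteristic equation: x² + 9x + 20 = 0, which factors as (x - (-5))(x - (-4)) = 0.
Roots r₁ = -5, r₂ = -4 (distinct).
General solution: u(n) = A·(-5)^n + B·(-4)^n.
From u(0) = 1: A + B = 1.
From u(1) = 7: -5A - 4B = 7.
Solving: A = -11, B = 12.
So u(n) = 12 \left(-4\right)^{n} - 11 \left(-5\right)^{n}.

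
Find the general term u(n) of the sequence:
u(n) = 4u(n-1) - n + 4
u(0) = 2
First-order linear with linear forcing.
Homogeneous solution: u_h(n) = A·(4)^n.
Try particular u_p(n) = pn + q. Substituting:
  pn + q = 4(p(n-1) + q) - n + 4.
Matching the n-coefficient: p = 4p - 1 ⇒ p = \frac{1}{3}.
Matching constants: q = -4p + 4q + 4 ⇒ q = - \frac{8}{9}.
General: u(n) = A·(4)^n + \frac{n}{3} - \frac{8}{9}.
Apply u(0) = 2: A - \frac{8}{9} = 2 ⇒ A = \frac{26}{9}.
So u(n) = \frac{26 \cdot 4^{n}}{9} + \frac{n}{3} - \frac{8}{9}.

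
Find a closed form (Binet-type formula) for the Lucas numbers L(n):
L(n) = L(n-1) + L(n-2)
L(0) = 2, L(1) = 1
This is the Lucas sequence.
Characteristic equation: x² - x - 1 = 0; roots r₁ = \frac{1}{2} + \frac{\sqrt{5}}{2}, r₂ = \frac{1}{2} - \frac{\sqrt{5}}{2}.
General: L(n) = A·r₁^n + B·r₂^n. Solving with L(0)=2, L(1)=1 gives A = 1, B = 1.
So L(n) = 2^{- n} \left(\left(1 - \sqrt{5}\right)^{n} + \left(1 + \sqrt{5}\right)^{n}\right).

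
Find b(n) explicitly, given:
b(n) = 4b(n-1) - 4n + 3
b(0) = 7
First-order linear with linear forcing.
Homogeneous solution: b_h(n) = A·(4)^n.
Try particular b_p(n) = pn + q. Substituting:
  pn + q = 4(p(n-1) + q) - 4n + 3.
Matching the n-coefficient: p = 4p - 4 ⇒ p = \frac{4}{3}.
Matching constants: q = -4p + 4q + 3 ⇒ q = \frac{7}{9}.
General: b(n) = A·(4)^n + \frac{4 n}{3} + \frac{7}{9}.
Apply b(0) = 7: A + \frac{7}{9} = 7 ⇒ A = \frac{56}{9}.
So b(n) = \frac{56 \cdot 4^{n}}{9} + \frac{4 n}{3} + \frac{7}{9}.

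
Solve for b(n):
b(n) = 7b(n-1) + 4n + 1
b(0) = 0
First-order linear with linear forcing.
Homogeneous solution: b_h(n) = A·(7)^n.
Try particular b_p(n) = pn + q. Substituting:
  pn + q = 7(p(n-1) + q) + 4n + 1.
Matching the n-coefficient: p = 7p + 4 ⇒ p = - \frac{2}{3}.
Matching constants: q = -7p + 7q + 1 ⇒ q = - \frac{17}{18}.
General: b(n) = A·(7)^n - \frac{2 n}{3} - \frac{17}{18}.
Apply b(0) = 0: A - \frac{17}{18} = 0 ⇒ A = \frac{17}{18}.
So b(n) = \frac{17 \cdot 7^{n}}{18} - \frac{2 n}{3} - \frac{17}{18}.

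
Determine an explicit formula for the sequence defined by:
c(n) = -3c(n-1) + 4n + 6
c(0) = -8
First-order linear with linear forcing.
Homogeneous solution: c_h(n) = A·(-3)^n.
Try particular c_p(n) = pn + q. Substituting:
  pn + q = -3(p(n-1) + q) + 4n + 6.
Matching the n-coefficient: p = -3p + 4 ⇒ p = 1.
Matching constants: q = 3p - 3q + 6 ⇒ q = \frac{9}{4}.
General: c(n) = A·(-3)^n + n + \frac{9}{4}.
Apply c(0) = -8: A + \frac{9}{4} = -8 ⇒ A = - \frac{41}{4}.
So c(n) = - \frac{41 \left(-3\right)^{n}}{4} + n + \frac{9}{4}.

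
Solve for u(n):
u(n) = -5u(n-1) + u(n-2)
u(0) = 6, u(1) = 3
Characteristic equation: x² + 5x - 1 = 0.
Discriminant Δ = (-5)² + 4·(1) = 29.
Roots r₁,₂ = (-5 ± √29)/2, so r₁ = - \frac{5}{2} + \frac{\sqrt{29}}{2}, r₂ = - \frac{\sqrt{29}}{2} - \frac{5}{2}.
General solution: u(n) = A·r₁^n + B·r₂^n.
From the initial conditions, A + B = 6 and r₁A + r₂B = 3.
Since r₁ - r₂ = √29: A = (3 - (6)r₂)/√29 = 3 + \frac{18 \sqrt{29}}{29}, and B = 6 - A = 3 - \frac{18 \sqrt{29}}{29}.
So u(n) = \left(3 + \frac{18 \sqrt{29}}{29}\right)\left(- \frac{5}{2} + \frac{\sqrt{29}}{2}\right)^n + \left(3 - \frac{18 \sqrt{29}}{29}\right)\left(- \frac{\sqrt{29}}{2} - \frac{5}{2}\right)^n.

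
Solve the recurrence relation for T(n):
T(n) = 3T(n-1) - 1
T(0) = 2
First-order linear non-homogeneous.
Homogeneous solution: T_h(n) = A·(3)^n.
Try constant particular solution T_p = K: K = 3K - 1 ⇒ K = \frac{1}{2}.
General: T(n) = A·(3)^n + \frac{1}{2}.
Apply T(0) = 2: A + \frac{1}{2} = 2 ⇒ A = \frac{3}{2}.
So T(n) = \frac{3 \cdot 3^{n}}{2} + \frac{1}{2}.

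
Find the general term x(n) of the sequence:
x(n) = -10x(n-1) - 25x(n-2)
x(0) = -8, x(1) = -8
Characteristic equation: x² + 10x + 25 = 0, which is (x - (-5))².
Repeated root r = -5.
General solution: x(n) = (A + Bn)·(-5)^n.
From x(0) = -8: A = -8.
From x(1) = -8: (A + B)·(-5) = -8 ⇒ B = \frac{48}{5}.
So x(n) = \left(\frac{48 n}{5} - 8\right) \cdot (-5)^n.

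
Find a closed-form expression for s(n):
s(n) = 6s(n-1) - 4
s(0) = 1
First-order linear non-homogeneous.
Homogeneous solution: s_h(n) = A·(6)^n.
Try constant particular solution s_p = K: K = 6K - 4 ⇒ K = \frac{4}{5}.
General: s(n) = A·(6)^n + \frac{4}{5}.
Apply s(0) = 1: A + \frac{4}{5} = 1 ⇒ A = \frac{1}{5}.
So s(n) = \frac{6^{n}}{5} + \frac{4}{5}.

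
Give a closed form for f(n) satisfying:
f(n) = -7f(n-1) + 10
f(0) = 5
First-order linear non-homogeneous.
Homogeneous solution: f_h(n) = A·(-7)^n.
Try constant particular solution f_p = K: K = -7K + 10 ⇒ K = \frac{5}{4}.
General: f(n) = A·(-7)^n + \frac{5}{4}.
Apply f(0) = 5: A + \frac{5}{4} = 5 ⇒ A = \frac{15}{4}.
So f(n) = \frac{15 \left(-7\right)^{n}}{4} + \frac{5}{4}.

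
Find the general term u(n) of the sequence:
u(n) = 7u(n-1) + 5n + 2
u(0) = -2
First-order linear with linear forcing.
Homogeneous solution: u_h(n) = A·(7)^n.
Try particular u_p(n) = pn + q. Substituting:
  pn + q = 7(p(n-1) + q) + 5n + 2.
Matching the n-coefficient: p = 7p + 5 ⇒ p = - \frac{5}{6}.
Matching constants: q = -7p + 7q + 2 ⇒ q = - \frac{47}{36}.
General: u(n) = A·(7)^n - \frac{5 n}{6} - \frac{47}{36}.
Apply u(0) = -2: A - \frac{47}{36} = -2 ⇒ A = - \frac{25}{36}.
So u(n) = - \frac{25 \cdot 7^{n}}{36} - \frac{5 n}{6} - \frac{47}{36}.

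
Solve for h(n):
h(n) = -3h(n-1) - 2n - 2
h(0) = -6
First-order linear with linear forcing.
Homogeneous solution: h_h(n) = A·(-3)^n.
Try particular h_p(n) = pn + q. Substituting:
  pn + q = -3(p(n-1) + q) - 2n - 2.
Matching the n-coefficient: p = -3p - 2 ⇒ p = - \frac{1}{2}.
Matching constants: q = 3p - 3q - 2 ⇒ q = - \frac{7}{8}.
General: h(n) = A·(-3)^n - \frac{n}{2} - \frac{7}{8}.
Apply h(0) = -6: A - \frac{7}{8} = -6 ⇒ A = - \frac{41}{8}.
So h(n) = - \frac{41 \left(-3\right)^{n}}{8} - \frac{n}{2} - \frac{7}{8}.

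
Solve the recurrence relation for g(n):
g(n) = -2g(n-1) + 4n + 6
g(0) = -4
First-order linear with linear forcing.
Homogeneous solution: g_h(n) = A·(-2)^n.
Try particular g_p(n) = pn + q. Substituting:
  pn + q = -2(p(n-1) + q) + 4n + 6.
Matching the n-coefficient: p = -2p + 4 ⇒ p = \frac{4}{3}.
Matching constants: q = 2p - 2q + 6 ⇒ q = \frac{26}{9}.
General: g(n) = A·(-2)^n + \frac{4 n}{3} + \frac{26}{9}.
Apply g(0) = -4: A + \frac{26}{9} = -4 ⇒ A = - \frac{62}{9}.
So g(n) = - \frac{62 \left(-2\right)^{n}}{9} + \frac{4 n}{3} + \frac{26}{9}.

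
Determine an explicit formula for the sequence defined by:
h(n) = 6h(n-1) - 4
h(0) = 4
First-order linear non-homogeneous.
Homogeneous solution: h_h(n) = A·(6)^n.
Try constant particular solution h_p = K: K = 6K - 4 ⇒ K = \frac{4}{5}.
General: h(n) = A·(6)^n + \frac{4}{5}.
Apply h(0) = 4: A + \frac{4}{5} = 4 ⇒ A = \frac{16}{5}.
So h(n) = \frac{16 \cdot 6^{n}}{5} + \frac{4}{5}.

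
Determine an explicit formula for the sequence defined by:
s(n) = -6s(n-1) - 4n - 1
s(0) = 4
First-order linear with linear forcing.
Homogeneous solution: s_h(n) = A·(-6)^n.
Try particular s_p(n) = pn + q. Substituting:
  pn + q = -6(p(n-1) + q) - 4n - 1.
Matching the n-coefficient: p = -6p - 4 ⇒ p = - \frac{4}{7}.
Matching constants: q = 6p - 6q - 1 ⇒ q = - \frac{31}{49}.
General: s(n) = A·(-6)^n - \frac{4 n}{7} - \frac{31}{49}.
Apply s(0) = 4: A - \frac{31}{49} = 4 ⇒ A = \frac{227}{49}.
So s(n) = \frac{227 \left(-6\right)^{n}}{49} - \frac{4 n}{7} - \frac{31}{49}.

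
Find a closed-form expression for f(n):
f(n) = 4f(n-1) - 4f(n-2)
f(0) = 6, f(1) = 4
Characteristic equation: x² - 4x + 4 = 0, which is (x - (2))².
Repeated root r = 2.
General solution: f(n) = (A + Bn)·(2)^n.
From f(0) = 6: A = 6.
From f(1) = 4: (A + B)·(2) = 4 ⇒ B = -4.
So f(n) = \left(6 - 4 n\right) \cdot (2)^n.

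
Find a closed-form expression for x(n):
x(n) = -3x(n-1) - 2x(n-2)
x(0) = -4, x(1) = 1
Characteristic equation: x² + 3x + 2 = 0, which factors as (x - (-1))(x - (-2)) = 0.
Roots r₁ = -1, r₂ = -2 (distinct).
General solution: x(n) = A·(-1)^n + B·(-2)^n.
From x(0) = -4: A + B = -4.
From x(1) = 1: -A - 2B = 1.
Solving: A = -7, B = 3.
So x(n) = - 7 \left(-1\right)^{n} + 3 \left(-2\right)^{n}.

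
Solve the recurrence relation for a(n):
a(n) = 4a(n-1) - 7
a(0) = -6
First-order linear non-homogeneous.
Homogeneous solution: a_h(n) = A·(4)^n.
Try constant particular solution a_p = K: K = 4K - 7 ⇒ K = \frac{7}{3}.
General: a(n) = A·(4)^n + \frac{7}{3}.
Apply a(0) = -6: A + \frac{7}{3} = -6 ⇒ A = - \frac{25}{3}.
So a(n) = \frac{7}{3} - \frac{25 \cdot 4^{n}}{3}.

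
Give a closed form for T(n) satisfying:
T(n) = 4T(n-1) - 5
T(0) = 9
First-order linear non-homogeneous.
Homogeneous solution: T_h(n) = A·(4)^n.
Try constant particular solution T_p = K: K = 4K - 5 ⇒ K = \frac{5}{3}.
General: T(n) = A·(4)^n + \frac{5}{3}.
Apply T(0) = 9: A + \frac{5}{3} = 9 ⇒ A = \frac{22}{3}.
So T(n) = \frac{22 \cdot 4^{n}}{3} + \frac{5}{3}.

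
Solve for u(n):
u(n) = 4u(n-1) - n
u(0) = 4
First-order linear with linear forcing.
Homogeneous solution: u_h(n) = A·(4)^n.
Try particular u_p(n) = pn + q. Substituting:
  pn + q = 4(p(n-1) + q) - n.
Matching the n-coefficient: p = 4p - 1 ⇒ p = \frac{1}{3}.
Matching constants: q = -4p + 4q ⇒ q = \frac{4}{9}.
General: u(n) = A·(4)^n + \frac{n}{3} + \frac{4}{9}.
Apply u(0) = 4: A + \frac{4}{9} = 4 ⇒ A = \frac{32}{9}.
So u(n) = \frac{32 \cdot 4^{n}}{9} + \frac{n}{3} + \frac{4}{9}.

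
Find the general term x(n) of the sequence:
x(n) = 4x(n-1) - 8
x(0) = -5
First-order linear non-homogeneous.
Homogeneous solution: x_h(n) = A·(4)^n.
Try constant particular solution x_p = K: K = 4K - 8 ⇒ K = \frac{8}{3}.
General: x(n) = A·(4)^n + \frac{8}{3}.
Apply x(0) = -5: A + \frac{8}{3} = -5 ⇒ A = - \frac{23}{3}.
So x(n) = \frac{8}{3} - \frac{23 \cdot 4^{n}}{3}.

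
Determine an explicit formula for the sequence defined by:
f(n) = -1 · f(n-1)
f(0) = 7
Pure geometric recurrence with ratio -1.
By induction f(n) = f(0) · (-1)^n = 7 \left(-1\right)^{n}.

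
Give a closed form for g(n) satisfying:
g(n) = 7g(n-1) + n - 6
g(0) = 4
First-order linear with linear forcing.
Homogeneous solution: g_h(n) = A·(7)^n.
Try particular g_p(n) = pn + q. Substituting:
  pn + q = 7(p(n-1) + q) + n - 6.
Matching the n-coefficient: p = 7p + 1 ⇒ p = - \frac{1}{6}.
Matching constants: q = -7p + 7q - 6 ⇒ q = \frac{29}{36}.
General: g(n) = A·(7)^n - \frac{n}{6} + \frac{29}{36}.
Apply g(0) = 4: A + \frac{29}{36} = 4 ⇒ A = \frac{115}{36}.
So g(n) = \frac{115 \cdot 7^{n}}{36} - \frac{n}{6} + \frac{29}{36}.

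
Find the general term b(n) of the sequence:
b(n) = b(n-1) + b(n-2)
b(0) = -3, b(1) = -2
Characteristic equation: x² - x - 1 = 0.
Discriminant Δ = (1)² + 4·(1) = 5.
Roots r₁,₂ = (1 ± √5)/2, so r₁ = \frac{1}{2} + \frac{\sqrt{5}}{2}, r₂ = \frac{1}{2} - \frac{\sqrt{5}}{2}.
General solution: b(n) = A·r₁^n + B·r₂^n.
From the initial conditions, A + B = -3 and r₁A + r₂B = -2.
Since r₁ - r₂ = √5: A = (-2 - (-3)r₂)/√5 = - \frac{3}{2} - \frac{\sqrt{5}}{10}, and B = -3 - A = - \frac{3}{2} + \frac{\sqrt{5}}{10}.
So b(n) = \left(- \frac{3}{2} - \frac{\sqrt{5}}{10}\right)\left(\frac{1}{2} + \frac{\sqrt{5}}{2}\right)^n + \left(- \frac{3}{2} + \frac{\sqrt{5}}{10}\right)\left(\frac{1}{2} - \frac{\sqrt{5}}{2}\right)^n.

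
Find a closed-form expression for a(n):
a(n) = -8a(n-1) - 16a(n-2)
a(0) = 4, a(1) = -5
Characteristic equation: x² + 8x + 16 = 0, which is (x - (-4))².
Repeated root r = -4.
General solution: a(n) = (A + Bn)·(-4)^n.
From a(0) = 4: A = 4.
From a(1) = -5: (A + B)·(-4) = -5 ⇒ B = - \frac{11}{4}.
So a(n) = \left(4 - \frac{11 n}{4}\right) \cdot (-4)^n.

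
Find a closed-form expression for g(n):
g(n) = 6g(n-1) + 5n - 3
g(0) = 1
First-order linear with linear forcing.
Homogeneous solution: g_h(n) = A·(6)^n.
Try particular g_p(n) = pn + q. Substituting:
  pn + q = 6(p(n-1) + q) + 5n - 3.
Matching the n-coefficient: p = 6p + 5 ⇒ p = -1.
Matching constants: q = -6p + 6q - 3 ⇒ q = - \frac{3}{5}.
General: g(n) = A·(6)^n - n - \frac{3}{5}.
Apply g(0) = 1: A - \frac{3}{5} = 1 ⇒ A = \frac{8}{5}.
So g(n) = \frac{8 \cdot 6^{n}}{5} - n - \frac{3}{5}.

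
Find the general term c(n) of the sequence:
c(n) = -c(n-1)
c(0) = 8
This is a homogeneous first-order recurrence with ratio -1.
By induction c(n) = c(0) · (-1)^n = 8 \left(-1\right)^{n}.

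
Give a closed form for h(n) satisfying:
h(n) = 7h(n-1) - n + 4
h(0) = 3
First-order linear with linear forcing.
Homogeneous solution: h_h(n) = A·(7)^n.
Try particular h_p(n) = pn + q. Substituting:
  pn + q = 7(p(n-1) + q) - n + 4.
Matching the n-coefficient: p = 7p - 1 ⇒ p = \frac{1}{6}.
Matching constants: q = -7p + 7q + 4 ⇒ q = - \frac{17}{36}.
General: h(n) = A·(7)^n + \frac{n}{6} - \frac{17}{36}.
Apply h(0) = 3: A - \frac{17}{36} = 3 ⇒ A = \frac{125}{36}.
So h(n) = \frac{125 \cdot 7^{n}}{36} + \frac{n}{6} - \frac{17}{36}.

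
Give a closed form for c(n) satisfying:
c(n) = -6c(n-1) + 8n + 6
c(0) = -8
First-order linear with linear forcing.
Homogeneous solution: c_h(n) = A·(-6)^n.
Try particular c_p(n) = pn + q. Substituting:
  pn + q = -6(p(n-1) + q) + 8n + 6.
Matching the n-coefficient: p = -6p + 8 ⇒ p = \frac{8}{7}.
Matching constants: q = 6p - 6q + 6 ⇒ q = \frac{90}{49}.
General: c(n) = A·(-6)^n + \frac{8 n}{7} + \frac{90}{49}.
Apply c(0) = -8: A + \frac{90}{49} = -8 ⇒ A = - \frac{482}{49}.
So c(n) = - \frac{482 \left(-6\right)^{n}}{49} + \frac{8 n}{7} + \frac{90}{49}.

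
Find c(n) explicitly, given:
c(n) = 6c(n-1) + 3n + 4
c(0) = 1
First-order linear with linear forcing.
Homogeneous solution: c_h(n) = A·(6)^n.
Try particular c_p(n) = pn + q. Substituting:
  pn + q = 6(p(n-1) + q) + 3n + 4.
Matching the n-coefficient: p = 6p + 3 ⇒ p = - \frac{3}{5}.
Matching constants: q = -6p + 6q + 4 ⇒ q = - \frac{38}{25}.
General: c(n) = A·(6)^n - \frac{3 n}{5} - \frac{38}{25}.
Apply c(0) = 1: A - \frac{38}{25} = 1 ⇒ A = \frac{63}{25}.
So c(n) = \frac{63 \cdot 6^{n}}{25} - \frac{3 n}{5} - \frac{38}{25}.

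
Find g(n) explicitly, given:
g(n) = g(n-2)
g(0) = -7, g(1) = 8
Characteristic equation: x² - 1 = 0, which factors as (x - (1))(x - (-1)) = 0.
Roots r₁ = 1, r₂ = -1 (distinct).
General solution: g(n) = A·(1)^n + B·(-1)^n.
From g(0) = -7: A + B = -7.
From g(1) = 8: A - B = 8.
Solving: A = \frac{1}{2}, B = - \frac{15}{2}.
So g(n) = \frac{1}{2} - \frac{15 \left(-1\right)^{n}}{2}.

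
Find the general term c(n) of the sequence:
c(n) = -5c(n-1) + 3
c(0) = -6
First-order linear non-homogeneous.
Homogeneous solution: c_h(n) = A·(-5)^n.
Try constant particular solution c_p = K: K = -5K + 3 ⇒ K = \frac{1}{2}.
General: c(n) = A·(-5)^n + \frac{1}{2}.
Apply c(0) = -6: A + \frac{1}{2} = -6 ⇒ A = - \frac{13}{2}.
So c(n) = \frac{1}{2} - \frac{13 \left(-5\right)^{n}}{2}.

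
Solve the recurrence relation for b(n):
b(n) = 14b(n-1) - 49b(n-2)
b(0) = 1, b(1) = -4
Characteristic equation: x² - 14x + 49 = 0, which is (x - (7))².
Repeated root r = 7.
General solution: b(n) = (A + Bn)·(7)^n.
From b(0) = 1: A = 1.
From b(1) = -4: (A + B)·(7) = -4 ⇒ B = - \frac{11}{7}.
So b(n) = \left(1 - \frac{11 n}{7}\right) \cdot (7)^n.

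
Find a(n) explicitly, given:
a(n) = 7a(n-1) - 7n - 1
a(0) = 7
First-order linear with linear forcing.
Homogeneous solution: a_h(n) = A·(7)^n.
Try particular a_p(n) = pn + q. Substituting:
  pn + q = 7(p(n-1) + q) - 7n - 1.
Matching the n-coefficient: p = 7p - 7 ⇒ p = \frac{7}{6}.
Matching constants: q = -7p + 7q - 1 ⇒ q = \frac{55}{36}.
General: a(n) = A·(7)^n + \frac{7 n}{6} + \frac{55}{36}.
Apply a(0) = 7: A + \frac{55}{36} = 7 ⇒ A = \frac{197}{36}.
So a(n) = \frac{197 \cdot 7^{n}}{36} + \frac{7 n}{6} + \frac{55}{36}.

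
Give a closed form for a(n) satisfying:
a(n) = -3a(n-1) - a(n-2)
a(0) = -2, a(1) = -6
Characteristic equation: x² + 3x + 1 = 0.
Discriminant Δ = (-3)² + 4·(-1) = 5.
Roots r₁,₂ = (-3 ± √5)/2, so r₁ = - \frac{3}{2} + \frac{\sqrt{5}}{2}, r₂ = - \frac{3}{2} - \frac{\sqrt{5}}{2}.
General solution: a(n) = A·r₁^n + B·r₂^n.
From the initial conditions, A + B = -2 and r₁A + r₂B = -6.
Since r₁ - r₂ = √5: A = (-6 - (-2)r₂)/√5 = - \frac{9 \sqrt{5}}{5} - 1, and B = -2 - A = -1 + \frac{9 \sqrt{5}}{5}.
So a(n) = \left(- \frac{9 \sqrt{5}}{5} - 1\right)\left(- \frac{3}{2} + \frac{\sqrt{5}}{2}\right)^n + \left(-1 + \frac{9 \sqrt{5}}{5}\right)\left(- \frac{3}{2} - \frac{\sqrt{5}}{2}\right)^n.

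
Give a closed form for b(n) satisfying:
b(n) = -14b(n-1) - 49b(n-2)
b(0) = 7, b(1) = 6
Characteristic equation: x² + 14x + 49 = 0, which is (x - (-7))².
Repeated root r = -7.
General solution: b(n) = (A + Bn)·(-7)^n.
From b(0) = 7: A = 7.
From b(1) = 6: (A + B)·(-7) = 6 ⇒ B = - \frac{55}{7}.
So b(n) = \left(7 - \frac{55 n}{7}\right) \cdot (-7)^n.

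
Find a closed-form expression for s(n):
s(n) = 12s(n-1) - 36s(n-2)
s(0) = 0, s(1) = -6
Characteristic equation: x² - 12x + 36 = 0, which is (x - (6))².
Repeated root r = 6.
General solution: s(n) = (A + Bn)·(6)^n.
From s(0) = 0: A = 0.
From s(1) = -6: (A + B)·(6) = -6 ⇒ B = -1.
So s(n) = \left(- n\right) \cdot (6)^n.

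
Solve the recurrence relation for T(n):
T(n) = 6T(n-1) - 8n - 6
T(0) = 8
First-order linear with linear forcing.
Homogeneous solution: T_h(n) = A·(6)^n.
Try particular T_p(n) = pn + q. Substituting:
  pn + q = 6(p(n-1) + q) - 8n - 6.
Matching the n-coefficient: p = 6p - 8 ⇒ p = \frac{8}{5}.
Matching constants: q = -6p + 6q - 6 ⇒ q = \frac{78}{25}.
General: T(n) = A·(6)^n + \frac{8 n}{5} + \frac{78}{25}.
Apply T(0) = 8: A + \frac{78}{25} = 8 ⇒ A = \frac{122}{25}.
So T(n) = \frac{122 \cdot 6^{n}}{25} + \frac{8 n}{5} + \frac{78}{25}.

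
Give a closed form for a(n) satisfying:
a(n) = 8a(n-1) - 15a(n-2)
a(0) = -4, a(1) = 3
Characteristic equation: x² - 8x + 15 = 0, which factors as (x - (3))(x - (5)) = 0.
Roots r₁ = 3, r₂ = 5 (distinct).
General solution: a(n) = A·(3)^n + B·(5)^n.
From a(0) = -4: A + B = -4.
From a(1) = 3: 3A + 5B = 3.
Solving: A = - \frac{23}{2}, B = \frac{15}{2}.
So a(n) = - \frac{23 \cdot 3^{n}}{2} + \frac{15 \cdot 5^{n}}{2}.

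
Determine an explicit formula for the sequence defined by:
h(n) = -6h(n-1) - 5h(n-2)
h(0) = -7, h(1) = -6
Characteristic equation: x² + 6x + 5 = 0, which factors as (x - (-5))(x - (-1)) = 0.
Roots r₁ = -5, r₂ = -1 (distinct).
General solution: h(n) = A·(-5)^n + B·(-1)^n.
From h(0) = -7: A + B = -7.
From h(1) = -6: -5A - B = -6.
Solving: A = \frac{13}{4}, B = - \frac{41}{4}.
So h(n) = - \frac{41 \left(-1\right)^{n}}{4} + \frac{13 \left(-5\right)^{n}}{4}.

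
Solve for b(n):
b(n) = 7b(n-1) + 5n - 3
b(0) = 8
First-order linear with linear forcing.
Homogeneous solution: b_h(n) = A·(7)^n.
Try particular b_p(n) = pn + q. Substituting:
  pn + q = 7(p(n-1) + q) + 5n - 3.
Matching the n-coefficient: p = 7p + 5 ⇒ p = - \frac{5}{6}.
Matching constants: q = -7p + 7q - 3 ⇒ q = - \frac{17}{36}.
General: b(n) = A·(7)^n - \frac{5 n}{6} - \frac{17}{36}.
Apply b(0) = 8: A - \frac{17}{36} = 8 ⇒ A = \frac{305}{36}.
So b(n) = \frac{305 \cdot 7^{n}}{36} - \frac{5 n}{6} - \frac{17}{36}.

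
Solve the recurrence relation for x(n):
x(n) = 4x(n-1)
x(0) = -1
This is a homogeneous first-order recurrence with ratio 4.
By induction x(n) = x(0) · (4)^n = - 4^{n}.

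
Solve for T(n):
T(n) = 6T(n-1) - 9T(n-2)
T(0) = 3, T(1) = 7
Characteristic equation: x² - 6x + 9 = 0, which is (x - (3))².
Repeated root r = 3.
General solution: T(n) = (A + Bn)·(3)^n.
From T(0) = 3: A = 3.
From T(1) = 7: (A + B)·(3) = 7 ⇒ B = - \frac{2}{3}.
So T(n) = \left(3 - \frac{2 n}{3}\right) \cdot (3)^n.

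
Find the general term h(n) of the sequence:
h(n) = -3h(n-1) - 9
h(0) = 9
First-order linear non-homogeneous.
Homogeneous solution: h_h(n) = A·(-3)^n.
Try constant particular solution h_p = K: K = -3K - 9 ⇒ K = - \frac{9}{4}.
General: h(n) = A·(-3)^n - \frac{9}{4}.
Apply h(0) = 9: A - \frac{9}{4} = 9 ⇒ A = \frac{45}{4}.
So h(n) = \frac{45 \left(-3\right)^{n}}{4} - \frac{9}{4}.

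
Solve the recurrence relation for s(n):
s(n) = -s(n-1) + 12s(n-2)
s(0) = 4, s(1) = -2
Characteristic equation: x² + x - 12 = 0, which factors as (x - (-4))(x - (3)) = 0.
Roots r₁ = -4, r₂ = 3 (distinct).
General solution: s(n) = A·(-4)^n + B·(3)^n.
From s(0) = 4: A + B = 4.
From s(1) = -2: -4A + 3B = -2.
Solving: A = 2, B = 2.
So s(n) = 2 \left(-4\right)^{n} + 2 \cdot 3^{n}.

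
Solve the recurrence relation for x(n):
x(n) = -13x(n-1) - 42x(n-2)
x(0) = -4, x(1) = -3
Characteristic equation: x² + 13x + 42 = 0, which factors as (x - (-6))(x - (-7)) = 0.
Roots r₁ = -6, r₂ = -7 (distinct).
General solution: x(n) = A·(-6)^n + B·(-7)^n.
From x(0) = -4: A + B = -4.
From x(1) = -3: -6A - 7B = -3.
Solving: A = -31, B = 27.
So x(n) = - 31 \left(-6\right)^{n} + 27 \left(-7\right)^{n}.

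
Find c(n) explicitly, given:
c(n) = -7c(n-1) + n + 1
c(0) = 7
First-order linear with linear forcing.
Homogeneous solution: c_h(n) = A·(-7)^n.
Try particular c_p(n) = pn + q. Substituting:
  pn + q = -7(p(n-1) + q) + n + 1.
Matching the n-coefficient: p = -7p + 1 ⇒ p = \frac{1}{8}.
Matching constants: q = 7p - 7q + 1 ⇒ q = \frac{15}{64}.
General: c(n) = A·(-7)^n + \frac{n}{8} + \frac{15}{64}.
Apply c(0) = 7: A + \frac{15}{64} = 7 ⇒ A = \frac{433}{64}.
So c(n) = \frac{433 \left(-7\right)^{n}}{64} + \frac{n}{8} + \frac{15}{64}.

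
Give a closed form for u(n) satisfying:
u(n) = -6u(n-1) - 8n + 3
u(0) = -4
First-order linear with linear forcing.
Homogeneous solution: u_h(n) = A·(-6)^n.
Try particular u_p(n) = pn + q. Substituting:
  pn + q = -6(p(n-1) + q) - 8n + 3.
Matching the n-coefficient: p = -6p - 8 ⇒ p = - \frac{8}{7}.
Matching constants: q = 6p - 6q + 3 ⇒ q = - \frac{27}{49}.
General: u(n) = A·(-6)^n - \frac{8 n}{7} - \frac{27}{49}.
Apply u(0) = -4: A - \frac{27}{49} = -4 ⇒ A = - \frac{169}{49}.
So u(n) = - \frac{169 \left(-6\right)^{n}}{49} - \frac{8 n}{7} - \frac{27}{49}.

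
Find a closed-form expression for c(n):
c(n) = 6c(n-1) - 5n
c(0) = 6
First-order linear with linear forcing.
Homogeneous solution: c_h(n) = A·(6)^n.
Try particular c_p(n) = pn + q. Substituting:
  pn + q = 6(p(n-1) + q) - 5n.
Matching the n-coefficient: p = 6p - 5 ⇒ p = 1.
Matching constants: q = -6p + 6q ⇒ q = \frac{6}{5}.
General: c(n) = A·(6)^n + n + \frac{6}{5}.
Apply c(0) = 6: A + \frac{6}{5} = 6 ⇒ A = \frac{24}{5}.
So c(n) = \frac{24 \cdot 6^{n}}{5} + n + \frac{6}{5}.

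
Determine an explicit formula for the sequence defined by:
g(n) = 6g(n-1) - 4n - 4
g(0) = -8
First-order linear with linear forcing.
Homogeneous solution: g_h(n) = A·(6)^n.
Try particular g_p(n) = pn + q. Substituting:
  pn + q = 6(p(n-1) + q) - 4n - 4.
Matching the n-coefficient: p = 6p - 4 ⇒ p = \frac{4}{5}.
Matching constants: q = -6p + 6q - 4 ⇒ q = \frac{44}{25}.
General: g(n) = A·(6)^n + \frac{4 n}{5} + \frac{44}{25}.
Apply g(0) = -8: A + \frac{44}{25} = -8 ⇒ A = - \frac{244}{25}.
So g(n) = - \frac{244 \cdot 6^{n}}{25} + \frac{4 n}{5} + \frac{44}{25}.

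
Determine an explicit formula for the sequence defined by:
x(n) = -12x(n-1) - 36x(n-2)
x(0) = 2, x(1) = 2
Characteristic equation: x² + 12x + 36 = 0, which is (x - (-6))².
Repeated root r = -6.
General solution: x(n) = (A + Bn)·(-6)^n.
From x(0) = 2: A = 2.
From x(1) = 2: (A + B)·(-6) = 2 ⇒ B = - \frac{7}{3}.
So x(n) = \left(2 - \frac{7 n}{3}\right) \cdot (-6)^n.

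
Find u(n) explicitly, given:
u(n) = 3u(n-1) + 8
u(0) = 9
First-order linear non-homogeneous.
Homogeneous solution: u_h(n) = A·(3)^n.
Try constant particular solution u_p = K: K = 3K + 8 ⇒ K = -4.
General: u(n) = A·(3)^n - 4.
Apply u(0) = 9: A - 4 = 9 ⇒ A = 13.
So u(n) = 13 \cdot 3^{n} - 4.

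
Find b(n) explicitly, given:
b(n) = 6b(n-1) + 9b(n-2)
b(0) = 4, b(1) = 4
Characteristic equation: x² - 6x - 9 = 0.
Discriminant Δ = (6)² + 4·(9) = 72.
Roots r₁,₂ = (6 ± √72)/2, so r₁ = 3 + 3 \sqrt{2}, r₂ = 3 - 3 \sqrt{2}.
General solution: b(n) = A·r₁^n + B·r₂^n.
From the initial conditions, A + B = 4 and r₁A + r₂B = 4.
Since r₁ - r₂ = √72: A = (4 - (4)r₂)/√72 = 2 - \frac{2 \sqrt{2}}{3}, and B = 4 - A = \frac{2 \sqrt{2}}{3} + 2.
So b(n) = \left(2 - \frac{2 \sqrt{2}}{3}\right)\left(3 + 3 \sqrt{2}\right)^n + \left(\frac{2 \sqrt{2}}{3} + 2\right)\left(3 - 3 \sqrt{2}\right)^n.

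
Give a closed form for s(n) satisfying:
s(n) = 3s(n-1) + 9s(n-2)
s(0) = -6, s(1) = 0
Characteristic equation: x² - 3x - 9 = 0.
Discriminant Δ = (3)² + 4·(9) = 45.
Roots r₁,₂ = (3 ± √45)/2, so r₁ = \frac{3}{2} + \frac{3 \sqrt{5}}{2}, r₂ = \frac{3}{2} - \frac{3 \sqrt{5}}{2}.
General solution: s(n) = A·r₁^n + B·r₂^n.
From the initial conditions, A + B = -6 and r₁A + r₂B = 0.
Since r₁ - r₂ = √45: A = (0 - (-6)r₂)/√45 = -3 + \frac{3 \sqrt{5}}{5}, and B = -6 - A = -3 - \frac{3 \sqrt{5}}{5}.
So s(n) = \left(-3 + \frac{3 \sqrt{5}}{5}\right)\left(\frac{3}{2} + \frac{3 \sqrt{5}}{2}\right)^n + \left(-3 - \frac{3 \sqrt{5}}{5}\right)\left(\frac{3}{2} - \frac{3 \sqrt{5}}{2}\right)^n.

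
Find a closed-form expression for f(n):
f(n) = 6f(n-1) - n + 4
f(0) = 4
First-order linear with linear forcing.
Homogeneous solution: f_h(n) = A·(6)^n.
Try particular f_p(n) = pn + q. Substituting:
  pn + q = 6(p(n-1) + q) - n + 4.
Matching the n-coefficient: p = 6p - 1 ⇒ p = \frac{1}{5}.
Matching constants: q = -6p + 6q + 4 ⇒ q = - \frac{14}{25}.
General: f(n) = A·(6)^n + \frac{n}{5} - \frac{14}{25}.
Apply f(0) = 4: A - \frac{14}{25} = 4 ⇒ A = \frac{114}{25}.
So f(n) = \frac{114 \cdot 6^{n}}{25} + \frac{n}{5} - \frac{14}{25}.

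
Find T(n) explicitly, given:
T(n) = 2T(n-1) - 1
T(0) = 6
First-order linear non-homogeneous.
Homogeneous solution: T_h(n) = A·(2)^n.
Try constant particular solution T_p = K: K = 2K - 1 ⇒ K = 1.
General: T(n) = A·(2)^n + 1.
Apply T(0) = 6: A + 1 = 6 ⇒ A = 5.
So T(n) = 5 \cdot 2^{n} + 1.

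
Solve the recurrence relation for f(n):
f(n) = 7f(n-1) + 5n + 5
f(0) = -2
First-order linear with linear forcing.
Homogeneous solution: f_h(n) = A·(7)^n.
Try particular f_p(n) = pn + q. Substituting:
  pn + q = 7(p(n-1) + q) + 5n + 5.
Matching the n-coefficient: p = 7p + 5 ⇒ p = - \frac{5}{6}.
Matching constants: q = -7p + 7q + 5 ⇒ q = - \frac{65}{36}.
General: f(n) = A·(7)^n - \frac{5 n}{6} - \frac{65}{36}.
Apply f(0) = -2: A - \frac{65}{36} = -2 ⇒ A = - \frac{7}{36}.
So f(n) = - \frac{7 \cdot 7^{n}}{36} - \frac{5 n}{6} - \frac{65}{36}.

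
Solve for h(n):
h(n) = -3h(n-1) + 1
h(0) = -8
First-order linear non-homogeneous.
Homogeneous solution: h_h(n) = A·(-3)^n.
Try constant particular solution h_p = K: K = -3K + 1 ⇒ K = \frac{1}{4}.
General: h(n) = A·(-3)^n + \frac{1}{4}.
Apply h(0) = -8: A + \frac{1}{4} = -8 ⇒ A = - \frac{33}{4}.
So h(n) = \frac{1}{4} - \frac{33 \left(-3\right)^{n}}{4}.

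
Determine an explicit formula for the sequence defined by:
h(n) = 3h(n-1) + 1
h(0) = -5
First-order linear non-homogeneous.
Homogeneous solution: h_h(n) = A·(3)^n.
Try constant particular solution h_p = K: K = 3K + 1 ⇒ K = - \frac{1}{2}.
General: h(n) = A·(3)^n - \frac{1}{2}.
Apply h(0) = -5: A - \frac{1}{2} = -5 ⇒ A = - \frac{9}{2}.
So h(n) = - \frac{9 \cdot 3^{n}}{2} - \frac{1}{2}.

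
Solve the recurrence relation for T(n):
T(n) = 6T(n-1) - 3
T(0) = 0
First-order linear non-homogeneous.
Homogeneous solution: T_h(n) = A·(6)^n.
Try constant particular solution T_p = K: K = 6K - 3 ⇒ K = \frac{3}{5}.
General: T(n) = A·(6)^n + \frac{3}{5}.
Apply T(0) = 0: A + \frac{3}{5} = 0 ⇒ A = - \frac{3}{5}.
So T(n) = \frac{3}{5} - \frac{3 \cdot 6^{n}}{5}.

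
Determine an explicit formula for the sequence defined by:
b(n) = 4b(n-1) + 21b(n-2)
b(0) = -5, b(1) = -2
Characteristic equation: x² - 4x - 21 = 0, which factors as (x - (7))(x - (-3)) = 0.
Roots r₁ = 7, r₂ = -3 (distinct).
General solution: b(n) = A·(7)^n + B·(-3)^n.
From b(0) = -5: A + B = -5.
From b(1) = -2: 7A - 3B = -2.
Solving: A = - \frac{17}{10}, B = - \frac{33}{10}.
So b(n) = - \frac{33 \left(-3\right)^{n}}{10} - \frac{17 \cdot 7^{n}}{10}.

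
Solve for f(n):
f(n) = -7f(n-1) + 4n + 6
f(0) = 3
First-order linear with linear forcing.
Homogeneous solution: f_h(n) = A·(-7)^n.
Try particular f_p(n) = pn + q. Substituting:
  pn + q = -7(p(n-1) + q) + 4n + 6.
Matching the n-coefficient: p = -7p + 4 ⇒ p = \frac{1}{2}.
Matching constants: q = 7p - 7q + 6 ⇒ q = \frac{19}{16}.
General: f(n) = A·(-7)^n + \frac{n}{2} + \frac{19}{16}.
Apply f(0) = 3: A + \frac{19}{16} = 3 ⇒ A = \frac{29}{16}.
So f(n) = \frac{29 \left(-7\right)^{n}}{16} + \frac{n}{2} + \frac{19}{16}.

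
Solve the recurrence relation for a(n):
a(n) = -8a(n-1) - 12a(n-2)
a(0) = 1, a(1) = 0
Characteristic equation: x² + 8x + 12 = 0, which factors as (x - (-6))(x - (-2)) = 0.
Roots r₁ = -6, r₂ = -2 (distinct).
General solution: a(n) = A·(-6)^n + B·(-2)^n.
From a(0) = 1: A + B = 1.
From a(1) = 0: -6A - 2B = 0.
Solving: A = - \frac{1}{2}, B = \frac{3}{2}.
So a(n) = \frac{3 \left(-2\right)^{n}}{2} - \frac{\left(-6\right)^{n}}{2}.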